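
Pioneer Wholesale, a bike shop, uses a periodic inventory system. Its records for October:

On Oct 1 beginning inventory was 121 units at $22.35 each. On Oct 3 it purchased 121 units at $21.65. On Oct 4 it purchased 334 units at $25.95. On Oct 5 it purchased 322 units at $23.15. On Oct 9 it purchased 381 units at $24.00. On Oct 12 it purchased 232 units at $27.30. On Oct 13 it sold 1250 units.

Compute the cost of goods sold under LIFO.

COGS = $31,106.15

Oct 13, 1250 sold [LIFO — newest first]: 232 @ $27.30 + 381 @ $24.00 + 322 @ $23.15 + 315 @ $25.95 = $31,106.15
Ending inventory: 121 @ $22.35 + 121 @ $21.65 + 19 @ $25.95 = $5,817.05
Check: goods available $36,923.20 = COGS $31,106.15 + ending $5,817.05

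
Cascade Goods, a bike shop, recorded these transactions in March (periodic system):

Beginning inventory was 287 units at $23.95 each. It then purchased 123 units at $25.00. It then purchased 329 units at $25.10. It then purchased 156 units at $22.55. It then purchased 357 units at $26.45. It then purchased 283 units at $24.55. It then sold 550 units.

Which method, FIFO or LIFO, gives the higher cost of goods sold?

LIFO

FIFO COGS: 287 @ $23.95 + 123 @ $25.00 + 140 @ $25.10 = $13,462.65
LIFO COGS: 283 @ $24.55 + 267 @ $26.45 = $14,009.80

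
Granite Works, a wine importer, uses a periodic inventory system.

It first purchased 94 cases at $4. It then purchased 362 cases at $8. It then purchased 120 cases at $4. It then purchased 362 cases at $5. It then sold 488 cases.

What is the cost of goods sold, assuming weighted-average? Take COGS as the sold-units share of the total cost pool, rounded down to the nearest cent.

COGS = $2,893.66

Sale 1, sell 488: 488/938 × $5,562.00 → $2,893.66
Ending inventory (cost pool remaining) = $2,668.34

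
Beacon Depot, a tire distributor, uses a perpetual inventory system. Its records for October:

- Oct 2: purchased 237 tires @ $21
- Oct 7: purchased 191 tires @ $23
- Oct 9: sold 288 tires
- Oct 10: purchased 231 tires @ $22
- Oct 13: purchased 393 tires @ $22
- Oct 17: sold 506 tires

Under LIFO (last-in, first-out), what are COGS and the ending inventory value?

COGS = $17,562; ending inventory = $5,536

Oct 9, 288 sold [LIFO — newest first]: 191 @ $23 + 97 @ $21 = $6,430
Oct 17, 506 sold [LIFO — newest first]: 393 @ $22 + 113 @ $22 = $11,132
Total COGS = $6,430 + $11,132 = $17,562
Ending inventory: 140 @ $21 + 118 @ $22 = $5,536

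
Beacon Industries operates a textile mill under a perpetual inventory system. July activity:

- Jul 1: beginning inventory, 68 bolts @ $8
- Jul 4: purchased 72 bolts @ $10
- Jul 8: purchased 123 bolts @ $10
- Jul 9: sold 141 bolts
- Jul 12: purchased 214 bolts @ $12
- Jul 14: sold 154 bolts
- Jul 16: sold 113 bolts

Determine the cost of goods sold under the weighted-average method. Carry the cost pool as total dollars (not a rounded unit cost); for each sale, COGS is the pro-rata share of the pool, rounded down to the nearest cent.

COGS = $4,297.05

After Jul 1: 68 on hand, pool $544.00 (≈ $8.0000 each)
After Jul 4: 140 on hand, pool $1,264.00 (≈ $9.0286 each)
After Jul 8: 263 on hand, pool $2,494.00 (≈ $9.4829 each)
Jul 9, sell 141: 141/263 × $2,494.00 → $1,337.08
After Jul 12: 336 on hand, pool $3,724.92 (≈ $11.0861 each)
Jul 14, sell 154: 154/336 × $3,724.92 → $1,707.25
Jul 16, sell 113: 113/182 × $2,017.67 → $1,252.72
Total COGS = $1,337.08 + $1,707.25 + $1,252.72 = $4,297.05
Ending inventory (cost pool remaining) = $764.95
Check: goods available $5,062.00 = COGS $4,297.05 + ending $764.95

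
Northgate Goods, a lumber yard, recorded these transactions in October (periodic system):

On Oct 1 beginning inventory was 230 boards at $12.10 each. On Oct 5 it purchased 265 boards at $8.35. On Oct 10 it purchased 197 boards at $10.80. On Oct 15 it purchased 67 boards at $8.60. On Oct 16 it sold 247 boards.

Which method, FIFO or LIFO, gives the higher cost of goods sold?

FIFO COGS: 230 @ $12.10 + 17 @ $8.35 = $2,924.95
LIFO COGS: 67 @ $8.60 + 180 @ $10.80 = $2,520.20

FIFO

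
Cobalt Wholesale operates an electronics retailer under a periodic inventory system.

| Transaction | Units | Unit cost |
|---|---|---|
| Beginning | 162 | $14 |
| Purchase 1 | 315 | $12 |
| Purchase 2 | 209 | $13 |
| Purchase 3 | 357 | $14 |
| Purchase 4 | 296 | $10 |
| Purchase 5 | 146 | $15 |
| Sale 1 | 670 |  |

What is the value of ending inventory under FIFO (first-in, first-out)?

Sale 1 (670) [FIFO — oldest first]: 162 @ $14 + 315 @ $12 + 193 @ $13 = $8,557
Ending inventory: 16 @ $13 + 357 @ $14 + 296 @ $10 + 146 @ $15 = $10,356

Ending inventory = $10,356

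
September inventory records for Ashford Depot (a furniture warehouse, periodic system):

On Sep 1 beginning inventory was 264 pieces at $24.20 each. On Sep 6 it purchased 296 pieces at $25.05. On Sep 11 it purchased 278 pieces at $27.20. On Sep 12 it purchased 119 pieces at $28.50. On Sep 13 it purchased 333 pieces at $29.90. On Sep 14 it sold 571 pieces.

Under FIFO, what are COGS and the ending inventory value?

COGS = $14,102.80; ending inventory = $20,610.60

Sep 14, 571 sold [FIFO — oldest first]: 264 @ $24.20 + 296 @ $25.05 + 11 @ $27.20 = $14,102.80
Ending inventory: 267 @ $27.20 + 119 @ $28.50 + 333 @ $29.90 = $20,610.60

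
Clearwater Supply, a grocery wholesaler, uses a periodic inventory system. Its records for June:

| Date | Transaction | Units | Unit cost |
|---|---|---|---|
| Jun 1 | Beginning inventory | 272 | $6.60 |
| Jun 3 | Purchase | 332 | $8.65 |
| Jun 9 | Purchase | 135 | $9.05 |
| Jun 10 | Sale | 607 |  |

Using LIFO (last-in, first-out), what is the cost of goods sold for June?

COGS = $5,017.55

Jun 10, 607 sold [LIFO — newest first]: 135 @ $9.05 + 332 @ $8.65 + 140 @ $6.60 = $5,017.55
Ending inventory: 132 @ $6.60 = $871.20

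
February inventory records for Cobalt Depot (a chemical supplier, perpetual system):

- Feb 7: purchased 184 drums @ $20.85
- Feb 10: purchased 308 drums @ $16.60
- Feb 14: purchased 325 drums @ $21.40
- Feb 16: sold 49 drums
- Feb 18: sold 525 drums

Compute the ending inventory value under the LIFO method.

Feb 16, 49 sold [LIFO — newest first]: 49 @ $21.40 = $1,048.60
Feb 18, 525 sold [LIFO — newest first]: 276 @ $21.40 + 249 @ $16.60 = $10,039.80
Total COGS = $1,048.60 + $10,039.80 = $11,088.40
Ending inventory: 184 @ $20.85 + 59 @ $16.60 = $4,815.80
Check: goods available $15,904.20 = COGS $11,088.40 + ending $4,815.80

Ending inventory = $4,815.80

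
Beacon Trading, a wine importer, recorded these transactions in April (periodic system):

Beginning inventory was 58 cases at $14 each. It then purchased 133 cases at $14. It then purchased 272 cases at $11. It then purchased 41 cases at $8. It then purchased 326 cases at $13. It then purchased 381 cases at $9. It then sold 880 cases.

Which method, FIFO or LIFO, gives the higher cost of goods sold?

FIFO

FIFO COGS: 58 @ $14 + 133 @ $14 + 272 @ $11 + 41 @ $8 + 326 @ $13 + 50 @ $9 = $10,682
LIFO COGS: 381 @ $9 + 326 @ $13 + 41 @ $8 + 132 @ $11 = $9,447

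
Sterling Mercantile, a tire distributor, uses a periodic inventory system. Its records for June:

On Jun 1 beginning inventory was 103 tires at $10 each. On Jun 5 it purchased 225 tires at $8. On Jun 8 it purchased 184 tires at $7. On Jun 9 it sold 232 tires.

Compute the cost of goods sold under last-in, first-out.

COGS = $1,672

Jun 9, 232 sold [LIFO — newest first]: 184 @ $7 + 48 @ $8 = $1,672
Ending inventory: 103 @ $10 + 177 @ $8 = $2,446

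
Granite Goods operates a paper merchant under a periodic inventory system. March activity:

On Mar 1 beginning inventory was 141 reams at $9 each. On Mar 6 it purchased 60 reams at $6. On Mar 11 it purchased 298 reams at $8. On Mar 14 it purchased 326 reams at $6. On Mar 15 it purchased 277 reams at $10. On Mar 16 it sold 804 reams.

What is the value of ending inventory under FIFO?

Ending inventory = $2,896

Mar 16, 804 sold [FIFO — oldest first]: 141 @ $9 + 60 @ $6 + 298 @ $8 + 305 @ $6 = $5,843
Ending inventory: 21 @ $6 + 277 @ $10 = $2,896
Check: goods available $8,739 = COGS $5,843 + ending $2,896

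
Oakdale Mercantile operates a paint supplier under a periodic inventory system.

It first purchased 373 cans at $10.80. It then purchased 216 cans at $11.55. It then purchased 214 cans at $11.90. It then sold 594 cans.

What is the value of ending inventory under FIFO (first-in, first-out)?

Sale 1 (594) [FIFO — oldest first]: 373 @ $10.80 + 216 @ $11.55 + 5 @ $11.90 = $6,582.70
Ending inventory: 209 @ $11.90 = $2,487.10
Check: goods available $9,069.80 = COGS $6,582.70 + ending $2,487.10

Ending inventory = $2,487.10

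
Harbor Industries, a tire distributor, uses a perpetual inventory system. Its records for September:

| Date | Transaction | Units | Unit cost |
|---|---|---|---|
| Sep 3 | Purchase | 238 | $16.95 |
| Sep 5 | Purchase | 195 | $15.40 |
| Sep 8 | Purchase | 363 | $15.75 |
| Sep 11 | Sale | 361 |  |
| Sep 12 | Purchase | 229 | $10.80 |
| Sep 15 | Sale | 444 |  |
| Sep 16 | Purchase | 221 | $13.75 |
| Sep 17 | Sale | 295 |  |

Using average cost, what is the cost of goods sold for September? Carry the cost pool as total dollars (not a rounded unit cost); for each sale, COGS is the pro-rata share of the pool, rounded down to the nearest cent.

After Sep 3: 238 on hand, pool $4,034.10 (≈ $16.9500 each)
After Sep 5: 433 on hand, pool $7,037.10 (≈ $16.2520 each)
After Sep 8: 796 on hand, pool $12,754.35 (≈ $16.0231 each)
Sep 11, sell 361: 361/796 × $12,754.35 → $5,784.32
After Sep 12: 664 on hand, pool $9,443.23 (≈ $14.2217 each)
Sep 15, sell 444: 444/664 × $9,443.23 → $6,314.44
After Sep 16: 441 on hand, pool $6,167.54 (≈ $13.9854 each)
Sep 17, sell 295: 295/441 × $6,167.54 → $4,125.67
Total COGS = $5,784.32 + $6,314.44 + $4,125.67 = $16,224.43
Ending inventory (cost pool remaining) = $2,041.87

COGS = $16,224.43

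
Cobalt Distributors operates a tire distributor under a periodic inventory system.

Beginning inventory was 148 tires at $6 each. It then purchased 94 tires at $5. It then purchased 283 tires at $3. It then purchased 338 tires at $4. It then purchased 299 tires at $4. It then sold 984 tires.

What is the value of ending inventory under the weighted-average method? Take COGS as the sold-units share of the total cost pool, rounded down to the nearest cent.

Ending inventory = $728.40

Sale 1, sell 984: 984/1162 × $4,755.00 → $4,026.60
Ending inventory (cost pool remaining) = $728.40
Check: goods available $4,755.00 = COGS $4,026.60 + ending $728.40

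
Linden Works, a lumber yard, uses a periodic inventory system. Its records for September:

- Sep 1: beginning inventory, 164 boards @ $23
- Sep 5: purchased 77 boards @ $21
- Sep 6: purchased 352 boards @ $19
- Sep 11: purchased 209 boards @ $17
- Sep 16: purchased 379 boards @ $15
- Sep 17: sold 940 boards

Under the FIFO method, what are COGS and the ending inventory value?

Sep 17, 940 sold [FIFO — oldest first]: 164 @ $23 + 77 @ $21 + 352 @ $19 + 209 @ $17 + 138 @ $15 = $17,700
Ending inventory: 241 @ $15 = $3,615
Check: goods available $21,315 = COGS $17,700 + ending $3,615

COGS = $17,700; ending inventory = $3,615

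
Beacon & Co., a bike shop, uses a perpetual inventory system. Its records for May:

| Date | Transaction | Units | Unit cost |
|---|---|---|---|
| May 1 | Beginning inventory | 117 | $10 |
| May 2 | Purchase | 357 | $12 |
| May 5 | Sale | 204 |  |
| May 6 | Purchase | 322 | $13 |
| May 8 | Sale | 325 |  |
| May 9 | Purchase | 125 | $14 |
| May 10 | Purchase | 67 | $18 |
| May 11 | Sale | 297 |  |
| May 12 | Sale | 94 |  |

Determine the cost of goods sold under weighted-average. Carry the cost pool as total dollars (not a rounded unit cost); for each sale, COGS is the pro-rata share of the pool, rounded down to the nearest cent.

After May 1: 117 on hand, pool $1,170.00 (≈ $10.0000 each)
After May 2: 474 on hand, pool $5,454.00 (≈ $11.5063 each)
May 5, sell 204: 204/474 × $5,454.00 → $2,347.29
After May 6: 592 on hand, pool $7,292.71 (≈ $12.3188 each)
May 8, sell 325: 325/592 × $7,292.71 → $4,003.59
After May 9: 392 on hand, pool $5,039.12 (≈ $12.8549 each)
After May 10: 459 on hand, pool $6,245.12 (≈ $13.6059 each)
May 11, sell 297: 297/459 × $6,245.12 → $4,040.96
May 12, sell 94: 94/162 × $2,204.16 → $1,278.95
Total COGS = $2,347.29 + $4,003.59 + $4,040.96 + $1,278.95 = $11,670.79
Ending inventory (cost pool remaining) = $925.21
Check: goods available $12,596.00 = COGS $11,670.79 + ending $925.21

COGS = $11,670.79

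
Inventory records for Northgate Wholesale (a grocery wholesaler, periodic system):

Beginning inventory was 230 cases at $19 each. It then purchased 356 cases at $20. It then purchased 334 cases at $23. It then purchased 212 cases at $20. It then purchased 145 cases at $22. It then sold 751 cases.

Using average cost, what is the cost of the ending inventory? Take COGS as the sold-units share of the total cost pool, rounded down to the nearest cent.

Ending inventory = $10,957.45

Sale 1, sell 751: 751/1277 × $26,602.00 → $15,644.55
Ending inventory (cost pool remaining) = $10,957.45
Check: goods available $26,602.00 = COGS $15,644.55 + ending $10,957.45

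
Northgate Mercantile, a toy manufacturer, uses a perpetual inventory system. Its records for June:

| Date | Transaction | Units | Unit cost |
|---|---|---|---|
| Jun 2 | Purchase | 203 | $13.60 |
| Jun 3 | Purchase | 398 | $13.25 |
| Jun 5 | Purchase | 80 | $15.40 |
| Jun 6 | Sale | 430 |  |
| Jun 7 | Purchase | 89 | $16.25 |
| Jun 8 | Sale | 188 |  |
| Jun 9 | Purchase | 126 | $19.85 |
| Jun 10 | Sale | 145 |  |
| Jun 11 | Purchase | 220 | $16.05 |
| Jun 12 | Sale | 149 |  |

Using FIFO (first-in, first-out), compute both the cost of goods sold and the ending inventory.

Jun 6, 430 sold [FIFO — oldest first]: 203 @ $13.60 + 227 @ $13.25 = $5,768.55
Jun 8, 188 sold [FIFO — oldest first]: 171 @ $13.25 + 17 @ $15.40 = $2,527.55
Jun 10, 145 sold [FIFO — oldest first]: 63 @ $15.40 + 82 @ $16.25 = $2,302.70
Jun 12, 149 sold [FIFO — oldest first]: 7 @ $16.25 + 126 @ $19.85 + 16 @ $16.05 = $2,871.65
Total COGS = $5,768.55 + $2,527.55 + $2,302.70 + $2,871.65 = $13,470.45
Ending inventory: 204 @ $16.05 = $3,274.20

COGS = $13,470.45; ending inventory = $3,274.20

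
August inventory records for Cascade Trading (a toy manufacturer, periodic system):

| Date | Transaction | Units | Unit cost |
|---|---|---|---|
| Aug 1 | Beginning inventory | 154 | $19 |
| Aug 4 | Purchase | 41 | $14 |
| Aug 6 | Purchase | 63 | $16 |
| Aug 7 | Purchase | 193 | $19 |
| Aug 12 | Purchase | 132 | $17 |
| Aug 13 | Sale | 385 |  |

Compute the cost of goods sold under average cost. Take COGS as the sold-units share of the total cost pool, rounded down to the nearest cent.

COGS = $6,880.47

Aug 13, sell 385: 385/583 × $10,419.00 → $6,880.47
Ending inventory (cost pool remaining) = $3,538.53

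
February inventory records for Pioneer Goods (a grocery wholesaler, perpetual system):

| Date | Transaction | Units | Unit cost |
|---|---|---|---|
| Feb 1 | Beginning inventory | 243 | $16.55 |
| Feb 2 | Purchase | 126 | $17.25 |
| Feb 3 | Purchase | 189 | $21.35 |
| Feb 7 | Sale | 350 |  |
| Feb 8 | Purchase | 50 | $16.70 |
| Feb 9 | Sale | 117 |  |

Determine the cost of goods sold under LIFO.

COGS = $8,731.75

Feb 7, 350 sold [LIFO — newest first]: 189 @ $21.35 + 126 @ $17.25 + 35 @ $16.55 = $6,787.90
Feb 9, 117 sold [LIFO — newest first]: 50 @ $16.70 + 67 @ $16.55 = $1,943.85
Total COGS = $6,787.90 + $1,943.85 = $8,731.75
Ending inventory: 141 @ $16.55 = $2,333.55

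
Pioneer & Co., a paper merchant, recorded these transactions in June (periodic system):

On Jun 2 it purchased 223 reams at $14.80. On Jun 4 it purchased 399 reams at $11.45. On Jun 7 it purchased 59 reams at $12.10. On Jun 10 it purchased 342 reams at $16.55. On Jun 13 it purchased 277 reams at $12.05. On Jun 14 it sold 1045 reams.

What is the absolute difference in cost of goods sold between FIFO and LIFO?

FIFO COGS: 223 @ $14.80 + 399 @ $11.45 + 59 @ $12.10 + 342 @ $16.55 + 22 @ $12.05 = $14,508.05
LIFO COGS: 277 @ $12.05 + 342 @ $16.55 + 59 @ $12.10 + 367 @ $11.45 = $13,914.00
Difference = |$14,508.05 − $13,914.00| = $594.05

$594.05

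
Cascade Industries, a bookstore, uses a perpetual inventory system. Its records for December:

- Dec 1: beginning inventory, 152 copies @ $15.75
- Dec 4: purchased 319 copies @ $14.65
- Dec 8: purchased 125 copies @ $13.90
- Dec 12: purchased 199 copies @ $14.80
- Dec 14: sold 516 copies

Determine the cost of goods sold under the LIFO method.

Dec 14, 516 sold [LIFO — newest first]: 199 @ $14.80 + 125 @ $13.90 + 192 @ $14.65 = $7,495.50
Ending inventory: 152 @ $15.75 + 127 @ $14.65 = $4,254.55

COGS = $7,495.50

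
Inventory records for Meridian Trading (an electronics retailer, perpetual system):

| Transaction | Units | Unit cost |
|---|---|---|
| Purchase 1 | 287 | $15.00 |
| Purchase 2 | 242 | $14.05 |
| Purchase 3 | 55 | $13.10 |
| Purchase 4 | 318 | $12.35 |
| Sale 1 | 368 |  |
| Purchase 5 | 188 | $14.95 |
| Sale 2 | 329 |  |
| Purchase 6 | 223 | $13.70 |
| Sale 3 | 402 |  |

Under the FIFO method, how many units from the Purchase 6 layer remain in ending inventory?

214

Sale 1 (368) [FIFO — oldest first]: 287 @ $15.00 + 81 @ $14.05 = $5,443.05
Sale 2 (329) [FIFO — oldest first]: 161 @ $14.05 + 55 @ $13.10 + 113 @ $12.35 = $4,378.10
Sale 3 (402) [FIFO — oldest first]: 205 @ $12.35 + 188 @ $14.95 + 9 @ $13.70 = $5,465.65
Total COGS = $5,443.05 + $4,378.10 + $5,465.65 = $15,286.80
Ending inventory: 214 @ $13.70 = $2,931.80
Check: goods available $18,218.60 = COGS $15,286.80 + ending $2,931.80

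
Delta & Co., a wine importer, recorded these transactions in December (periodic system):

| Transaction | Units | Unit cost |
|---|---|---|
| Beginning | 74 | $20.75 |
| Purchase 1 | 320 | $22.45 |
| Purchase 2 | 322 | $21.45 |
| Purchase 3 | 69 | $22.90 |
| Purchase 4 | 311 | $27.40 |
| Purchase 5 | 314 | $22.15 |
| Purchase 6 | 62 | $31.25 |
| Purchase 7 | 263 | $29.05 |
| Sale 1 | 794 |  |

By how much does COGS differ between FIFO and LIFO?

FIFO COGS: 74 @ $20.75 + 320 @ $22.45 + 322 @ $21.45 + 69 @ $22.90 + 9 @ $27.40 = $17,453.10
LIFO COGS: 263 @ $29.05 + 62 @ $31.25 + 314 @ $22.15 + 155 @ $27.40 = $20,779.75
Difference = |$17,453.10 − $20,779.75| = $3,326.65

$3,326.65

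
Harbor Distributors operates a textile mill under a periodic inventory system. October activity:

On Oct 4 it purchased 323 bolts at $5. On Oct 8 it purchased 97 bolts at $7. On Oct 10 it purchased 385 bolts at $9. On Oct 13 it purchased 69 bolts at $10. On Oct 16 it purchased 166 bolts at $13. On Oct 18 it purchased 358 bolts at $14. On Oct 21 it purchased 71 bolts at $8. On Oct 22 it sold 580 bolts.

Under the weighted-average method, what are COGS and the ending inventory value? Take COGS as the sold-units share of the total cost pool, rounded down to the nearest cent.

COGS = $5,601.40; ending inventory = $8,585.60

Oct 22, sell 580: 580/1469 × $14,187.00 → $5,601.40
Ending inventory (cost pool remaining) = $8,585.60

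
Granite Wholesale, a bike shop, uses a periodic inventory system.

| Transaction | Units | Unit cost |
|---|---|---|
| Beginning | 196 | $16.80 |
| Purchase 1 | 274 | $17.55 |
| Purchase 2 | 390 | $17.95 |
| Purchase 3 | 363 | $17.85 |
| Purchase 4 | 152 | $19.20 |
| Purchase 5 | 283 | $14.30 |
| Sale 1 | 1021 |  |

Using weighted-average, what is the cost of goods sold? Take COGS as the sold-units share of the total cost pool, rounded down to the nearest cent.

Sale 1, sell 1021: 1021/1658 × $28,546.85 → $17,579.21
Ending inventory (cost pool remaining) = $10,967.64
Check: goods available $28,546.85 = COGS $17,579.21 + ending $10,967.64

COGS = $17,579.21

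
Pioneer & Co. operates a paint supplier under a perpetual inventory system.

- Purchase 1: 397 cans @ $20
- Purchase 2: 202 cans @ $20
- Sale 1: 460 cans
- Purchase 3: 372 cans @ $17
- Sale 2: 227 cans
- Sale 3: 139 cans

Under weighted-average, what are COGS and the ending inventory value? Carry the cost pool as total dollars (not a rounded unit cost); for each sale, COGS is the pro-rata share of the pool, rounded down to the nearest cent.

After Purchase 1: 397 on hand, pool $7,940.00 (≈ $20.0000 each)
After Purchase 2: 599 on hand, pool $11,980.00 (≈ $20.0000 each)
Sale 1, sell 460: 460/599 × $11,980.00 → $9,200.00
After Purchase 3: 511 on hand, pool $9,104.00 (≈ $17.8160 each)
Sale 2, sell 227: 227/511 × $9,104.00 → $4,044.24
Sale 3, sell 139: 139/284 × $5,059.76 → $2,476.43
Total COGS = $9,200.00 + $4,044.24 + $2,476.43 = $15,720.67
Ending inventory (cost pool remaining) = $2,583.33
Check: goods available $18,304.00 = COGS $15,720.67 + ending $2,583.33

COGS = $15,720.67; ending inventory = $2,583.33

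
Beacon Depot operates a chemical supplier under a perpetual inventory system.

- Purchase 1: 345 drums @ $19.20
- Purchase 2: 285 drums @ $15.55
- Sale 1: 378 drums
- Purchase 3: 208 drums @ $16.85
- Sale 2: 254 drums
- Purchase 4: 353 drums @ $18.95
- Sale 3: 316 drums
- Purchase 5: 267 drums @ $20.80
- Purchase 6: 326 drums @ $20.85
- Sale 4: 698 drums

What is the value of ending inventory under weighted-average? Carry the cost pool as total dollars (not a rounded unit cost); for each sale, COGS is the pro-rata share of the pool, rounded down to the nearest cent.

Ending inventory = $2,773.51

After Purchase 1: 345 on hand, pool $6,624.00 (≈ $19.2000 each)
After Purchase 2: 630 on hand, pool $11,055.75 (≈ $17.5488 each)
Sale 1, sell 378: 378/630 × $11,055.75 → $6,633.45
After Purchase 3: 460 on hand, pool $7,927.10 (≈ $17.2328 each)
Sale 2, sell 254: 254/460 × $7,927.10 → $4,377.13
After Purchase 4: 559 on hand, pool $10,239.32 (≈ $18.3172 each)
Sale 3, sell 316: 316/559 × $10,239.32 → $5,788.23
After Purchase 5: 510 on hand, pool $10,004.69 (≈ $19.6170 each)
After Purchase 6: 836 on hand, pool $16,801.79 (≈ $20.0978 each)
Sale 4, sell 698: 698/836 × $16,801.79 → $14,028.28
Total COGS = $6,633.45 + $4,377.13 + $5,788.23 + $14,028.28 = $30,827.09
Ending inventory (cost pool remaining) = $2,773.51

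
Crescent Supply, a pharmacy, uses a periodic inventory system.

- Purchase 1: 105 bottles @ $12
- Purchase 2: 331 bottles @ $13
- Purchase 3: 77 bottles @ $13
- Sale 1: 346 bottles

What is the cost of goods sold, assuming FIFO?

Sale 1 (346) [FIFO — oldest first]: 105 @ $12 + 241 @ $13 = $4,393
Ending inventory: 90 @ $13 + 77 @ $13 = $2,171

COGS = $4,393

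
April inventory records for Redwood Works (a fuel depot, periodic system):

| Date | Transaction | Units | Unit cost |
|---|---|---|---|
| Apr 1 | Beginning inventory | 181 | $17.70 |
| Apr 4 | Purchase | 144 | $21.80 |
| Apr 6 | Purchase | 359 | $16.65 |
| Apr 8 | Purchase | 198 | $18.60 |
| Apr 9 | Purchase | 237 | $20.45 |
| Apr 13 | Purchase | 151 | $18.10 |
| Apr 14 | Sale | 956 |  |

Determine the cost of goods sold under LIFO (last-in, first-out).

COGS = $17,479.70

Apr 14, 956 sold [LIFO — newest first]: 151 @ $18.10 + 237 @ $20.45 + 198 @ $18.60 + 359 @ $16.65 + 11 @ $21.80 = $17,479.70
Ending inventory: 181 @ $17.70 + 133 @ $21.80 = $6,103.10
Check: goods available $23,582.80 = COGS $17,479.70 + ending $6,103.10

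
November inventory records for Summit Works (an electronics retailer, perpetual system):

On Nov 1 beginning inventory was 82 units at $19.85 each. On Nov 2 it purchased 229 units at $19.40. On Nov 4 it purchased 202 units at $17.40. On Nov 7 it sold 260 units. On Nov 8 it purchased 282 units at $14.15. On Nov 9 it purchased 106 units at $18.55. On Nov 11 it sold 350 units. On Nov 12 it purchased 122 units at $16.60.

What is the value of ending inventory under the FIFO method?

Ending inventory = $6,609.25

Nov 7, 260 sold [FIFO — oldest first]: 82 @ $19.85 + 178 @ $19.40 = $5,080.90
Nov 11, 350 sold [FIFO — oldest first]: 51 @ $19.40 + 202 @ $17.40 + 97 @ $14.15 = $5,876.75
Total COGS = $5,080.90 + $5,876.75 = $10,957.65
Ending inventory: 185 @ $14.15 + 106 @ $18.55 + 122 @ $16.60 = $6,609.25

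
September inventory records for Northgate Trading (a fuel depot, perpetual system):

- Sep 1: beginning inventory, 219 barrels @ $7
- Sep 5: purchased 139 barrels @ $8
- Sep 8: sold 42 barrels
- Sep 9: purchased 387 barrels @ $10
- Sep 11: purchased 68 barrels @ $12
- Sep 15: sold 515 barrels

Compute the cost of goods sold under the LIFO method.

COGS = $5,502

Sep 8, 42 sold [LIFO — newest first]: 42 @ $8 = $336
Sep 15, 515 sold [LIFO — newest first]: 68 @ $12 + 387 @ $10 + 60 @ $8 = $5,166
Total COGS = $336 + $5,166 = $5,502
Ending inventory: 219 @ $7 + 37 @ $8 = $1,829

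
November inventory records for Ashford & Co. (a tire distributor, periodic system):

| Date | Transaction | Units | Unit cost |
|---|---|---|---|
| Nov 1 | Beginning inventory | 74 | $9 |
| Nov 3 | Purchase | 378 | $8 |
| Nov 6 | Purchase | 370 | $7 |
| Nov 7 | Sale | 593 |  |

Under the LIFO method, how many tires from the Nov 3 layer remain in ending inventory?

155

Nov 7, 593 sold [LIFO — newest first]: 370 @ $7 + 223 @ $8 = $4,374
Ending inventory: 74 @ $9 + 155 @ $8 = $1,906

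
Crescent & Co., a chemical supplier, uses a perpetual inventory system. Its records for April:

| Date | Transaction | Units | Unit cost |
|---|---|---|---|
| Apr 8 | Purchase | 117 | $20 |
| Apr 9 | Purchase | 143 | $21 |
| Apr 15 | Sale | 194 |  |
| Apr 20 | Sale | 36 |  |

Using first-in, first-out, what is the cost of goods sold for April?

COGS = $4,713

Apr 15, 194 sold [FIFO — oldest first]: 117 @ $20 + 77 @ $21 = $3,957
Apr 20, 36 sold [FIFO — oldest first]: 36 @ $21 = $756
Total COGS = $3,957 + $756 = $4,713
Ending inventory: 30 @ $21 = $630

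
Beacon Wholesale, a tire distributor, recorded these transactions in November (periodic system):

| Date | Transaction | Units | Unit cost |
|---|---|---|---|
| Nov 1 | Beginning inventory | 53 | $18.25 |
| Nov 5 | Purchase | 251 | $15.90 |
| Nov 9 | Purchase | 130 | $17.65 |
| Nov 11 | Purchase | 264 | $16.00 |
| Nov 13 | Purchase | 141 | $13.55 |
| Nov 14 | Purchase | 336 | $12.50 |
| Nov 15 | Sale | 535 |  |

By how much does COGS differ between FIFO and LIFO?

FIFO COGS: 53 @ $18.25 + 251 @ $15.90 + 130 @ $17.65 + 101 @ $16.00 = $8,868.65
LIFO COGS: 336 @ $12.50 + 141 @ $13.55 + 58 @ $16.00 = $7,038.55
Difference = |$8,868.65 − $7,038.55| = $1,830.10

$1,830.10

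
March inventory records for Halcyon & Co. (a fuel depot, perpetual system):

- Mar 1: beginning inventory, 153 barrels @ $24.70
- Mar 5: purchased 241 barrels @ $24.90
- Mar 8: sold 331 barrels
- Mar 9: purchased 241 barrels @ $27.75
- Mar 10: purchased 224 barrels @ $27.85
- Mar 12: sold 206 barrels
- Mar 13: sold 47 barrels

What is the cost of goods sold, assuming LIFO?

COGS = $15,267.05

Mar 8, 331 sold [LIFO — newest first]: 241 @ $24.90 + 90 @ $24.70 = $8,223.90
Mar 12, 206 sold [LIFO — newest first]: 206 @ $27.85 = $5,737.10
Mar 13, 47 sold [LIFO — newest first]: 18 @ $27.85 + 29 @ $27.75 = $1,306.05
Total COGS = $8,223.90 + $5,737.10 + $1,306.05 = $15,267.05
Ending inventory: 63 @ $24.70 + 212 @ $27.75 = $7,439.10
Check: goods available $22,706.15 = COGS $15,267.05 + ending $7,439.10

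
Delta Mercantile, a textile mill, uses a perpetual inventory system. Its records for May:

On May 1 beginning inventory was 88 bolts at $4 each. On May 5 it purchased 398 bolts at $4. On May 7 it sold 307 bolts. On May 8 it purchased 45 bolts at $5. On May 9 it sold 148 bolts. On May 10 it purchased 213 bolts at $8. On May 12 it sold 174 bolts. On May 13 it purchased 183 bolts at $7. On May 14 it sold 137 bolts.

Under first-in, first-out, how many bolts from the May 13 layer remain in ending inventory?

May 7, 307 sold [FIFO — oldest first]: 88 @ $4 + 219 @ $4 = $1,228
May 9, 148 sold [FIFO — oldest first]: 148 @ $4 = $592
May 12, 174 sold [FIFO — oldest first]: 31 @ $4 + 45 @ $5 + 98 @ $8 = $1,133
May 14, 137 sold [FIFO — oldest first]: 115 @ $8 + 22 @ $7 = $1,074
Total COGS = $1,228 + $592 + $1,133 + $1,074 = $4,027
Ending inventory: 161 @ $7 = $1,127

161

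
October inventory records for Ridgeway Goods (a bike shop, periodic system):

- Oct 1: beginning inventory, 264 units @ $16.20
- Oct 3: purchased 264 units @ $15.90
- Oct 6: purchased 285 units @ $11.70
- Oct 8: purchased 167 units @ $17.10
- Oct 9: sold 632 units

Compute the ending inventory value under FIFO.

Ending inventory = $4,973.40

Oct 9, 632 sold [FIFO — oldest first]: 264 @ $16.20 + 264 @ $15.90 + 104 @ $11.70 = $9,691.20
Ending inventory: 181 @ $11.70 + 167 @ $17.10 = $4,973.40
Check: goods available $14,664.60 = COGS $9,691.20 + ending $4,973.40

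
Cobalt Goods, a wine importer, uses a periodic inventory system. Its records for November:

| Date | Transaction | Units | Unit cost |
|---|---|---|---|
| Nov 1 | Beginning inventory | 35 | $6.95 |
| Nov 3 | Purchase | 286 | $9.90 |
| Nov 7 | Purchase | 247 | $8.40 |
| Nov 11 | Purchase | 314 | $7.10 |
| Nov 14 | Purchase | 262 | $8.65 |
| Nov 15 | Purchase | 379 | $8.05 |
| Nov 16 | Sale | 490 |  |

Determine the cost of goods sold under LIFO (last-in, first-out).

Nov 16, 490 sold [LIFO — newest first]: 379 @ $8.05 + 111 @ $8.65 = $4,011.10
Ending inventory: 35 @ $6.95 + 286 @ $9.90 + 247 @ $8.40 + 314 @ $7.10 + 151 @ $8.65 = $8,685.00

COGS = $4,011.10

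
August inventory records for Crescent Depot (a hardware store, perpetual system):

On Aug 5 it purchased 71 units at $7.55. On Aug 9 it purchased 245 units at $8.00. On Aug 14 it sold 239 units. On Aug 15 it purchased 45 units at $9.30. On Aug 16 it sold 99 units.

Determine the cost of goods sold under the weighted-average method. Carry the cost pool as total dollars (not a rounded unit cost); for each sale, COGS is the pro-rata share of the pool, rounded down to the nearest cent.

COGS = $2,720.98

After Aug 5: 71 on hand, pool $536.05 (≈ $7.5500 each)
After Aug 9: 316 on hand, pool $2,496.05 (≈ $7.8989 each)
Aug 14, sell 239: 239/316 × $2,496.05 → $1,887.83
After Aug 15: 122 on hand, pool $1,026.72 (≈ $8.4157 each)
Aug 16, sell 99: 99/122 × $1,026.72 → $833.15
Total COGS = $1,887.83 + $833.15 = $2,720.98
Ending inventory (cost pool remaining) = $193.57
Check: goods available $2,914.55 = COGS $2,720.98 + ending $193.57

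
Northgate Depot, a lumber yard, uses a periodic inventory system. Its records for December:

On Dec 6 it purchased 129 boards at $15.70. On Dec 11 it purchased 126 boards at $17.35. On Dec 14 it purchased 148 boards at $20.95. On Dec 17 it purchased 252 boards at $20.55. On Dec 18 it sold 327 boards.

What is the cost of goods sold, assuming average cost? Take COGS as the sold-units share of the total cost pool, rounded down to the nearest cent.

COGS = $6,235.76

Dec 18, sell 327: 327/655 × $12,490.60 → $6,235.76
Ending inventory (cost pool remaining) = $6,254.84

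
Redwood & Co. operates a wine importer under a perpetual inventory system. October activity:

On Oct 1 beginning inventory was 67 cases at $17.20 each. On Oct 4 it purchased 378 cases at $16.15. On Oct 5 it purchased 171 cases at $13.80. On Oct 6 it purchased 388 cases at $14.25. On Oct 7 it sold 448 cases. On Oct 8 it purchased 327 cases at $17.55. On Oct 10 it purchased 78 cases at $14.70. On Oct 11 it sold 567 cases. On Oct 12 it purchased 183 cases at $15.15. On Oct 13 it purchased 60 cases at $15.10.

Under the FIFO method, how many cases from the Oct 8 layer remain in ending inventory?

316

Oct 7, 448 sold [FIFO — oldest first]: 67 @ $17.20 + 378 @ $16.15 + 3 @ $13.80 = $7,298.50
Oct 11, 567 sold [FIFO — oldest first]: 168 @ $13.80 + 388 @ $14.25 + 11 @ $17.55 = $8,040.45
Total COGS = $7,298.50 + $8,040.45 = $15,338.95
Ending inventory: 316 @ $17.55 + 78 @ $14.70 + 183 @ $15.15 + 60 @ $15.10 = $10,370.85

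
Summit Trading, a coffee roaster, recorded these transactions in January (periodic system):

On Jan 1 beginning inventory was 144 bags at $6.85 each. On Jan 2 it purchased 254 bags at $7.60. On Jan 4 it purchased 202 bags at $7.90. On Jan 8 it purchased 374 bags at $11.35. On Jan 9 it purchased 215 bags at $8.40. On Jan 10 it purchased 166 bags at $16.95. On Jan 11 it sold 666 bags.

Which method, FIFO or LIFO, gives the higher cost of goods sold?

LIFO

FIFO COGS: 144 @ $6.85 + 254 @ $7.60 + 202 @ $7.90 + 66 @ $11.35 = $5,261.70
LIFO COGS: 166 @ $16.95 + 215 @ $8.40 + 285 @ $11.35 = $7,854.45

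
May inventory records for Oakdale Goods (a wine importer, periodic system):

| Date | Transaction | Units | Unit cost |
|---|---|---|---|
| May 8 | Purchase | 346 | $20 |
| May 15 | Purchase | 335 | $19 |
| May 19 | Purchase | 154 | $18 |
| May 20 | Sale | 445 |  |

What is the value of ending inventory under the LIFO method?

May 20, 445 sold [LIFO — newest first]: 154 @ $18 + 291 @ $19 = $8,301
Ending inventory: 346 @ $20 + 44 @ $19 = $7,756

Ending inventory = $7,756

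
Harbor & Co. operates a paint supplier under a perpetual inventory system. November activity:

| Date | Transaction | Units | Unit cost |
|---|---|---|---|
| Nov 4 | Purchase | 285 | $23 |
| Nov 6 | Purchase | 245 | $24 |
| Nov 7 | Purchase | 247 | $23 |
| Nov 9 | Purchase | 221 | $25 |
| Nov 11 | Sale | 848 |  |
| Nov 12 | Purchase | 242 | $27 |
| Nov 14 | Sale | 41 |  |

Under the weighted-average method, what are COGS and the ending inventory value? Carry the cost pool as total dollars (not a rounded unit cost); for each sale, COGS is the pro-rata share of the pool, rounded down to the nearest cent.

After Nov 4: 285 on hand, pool $6,555.00 (≈ $23.0000 each)
After Nov 6: 530 on hand, pool $12,435.00 (≈ $23.4623 each)
After Nov 7: 777 on hand, pool $18,116.00 (≈ $23.3153 each)
After Nov 9: 998 on hand, pool $23,641.00 (≈ $23.6884 each)
Nov 11, sell 848: 848/998 × $23,641.00 → $20,087.74
After Nov 12: 392 on hand, pool $10,087.26 (≈ $25.7328 each)
Nov 14, sell 41: 41/392 × $10,087.26 → $1,055.04
Total COGS = $20,087.74 + $1,055.04 = $21,142.78
Ending inventory (cost pool remaining) = $9,032.22

COGS = $21,142.78; ending inventory = $9,032.22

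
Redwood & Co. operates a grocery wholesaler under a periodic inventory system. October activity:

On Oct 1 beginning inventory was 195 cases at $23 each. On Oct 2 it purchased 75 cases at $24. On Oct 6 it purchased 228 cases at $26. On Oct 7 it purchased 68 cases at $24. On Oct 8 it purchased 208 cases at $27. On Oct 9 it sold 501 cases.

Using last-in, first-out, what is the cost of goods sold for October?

COGS = $13,098

Oct 9, 501 sold [LIFO — newest first]: 208 @ $27 + 68 @ $24 + 225 @ $26 = $13,098
Ending inventory: 195 @ $23 + 75 @ $24 + 3 @ $26 = $6,363
Check: goods available $19,461 = COGS $13,098 + ending $6,363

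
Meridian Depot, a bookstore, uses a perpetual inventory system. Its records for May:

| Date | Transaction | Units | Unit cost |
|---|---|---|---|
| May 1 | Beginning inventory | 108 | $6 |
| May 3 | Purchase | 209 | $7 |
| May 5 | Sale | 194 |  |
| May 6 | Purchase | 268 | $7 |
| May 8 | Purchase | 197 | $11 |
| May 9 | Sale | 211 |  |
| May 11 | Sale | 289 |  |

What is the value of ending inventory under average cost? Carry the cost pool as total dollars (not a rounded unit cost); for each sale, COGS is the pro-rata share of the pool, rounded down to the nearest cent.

Ending inventory = $727.67

After May 1: 108 on hand, pool $648.00 (≈ $6.0000 each)
After May 3: 317 on hand, pool $2,111.00 (≈ $6.6593 each)
May 5, sell 194: 194/317 × $2,111.00 → $1,291.90
After May 6: 391 on hand, pool $2,695.10 (≈ $6.8928 each)
After May 8: 588 on hand, pool $4,862.10 (≈ $8.2689 each)
May 9, sell 211: 211/588 × $4,862.10 → $1,744.73
May 11, sell 289: 289/377 × $3,117.37 → $2,389.70
Total COGS = $1,291.90 + $1,744.73 + $2,389.70 = $5,426.33
Ending inventory (cost pool remaining) = $727.67
Check: goods available $6,154.00 = COGS $5,426.33 + ending $727.67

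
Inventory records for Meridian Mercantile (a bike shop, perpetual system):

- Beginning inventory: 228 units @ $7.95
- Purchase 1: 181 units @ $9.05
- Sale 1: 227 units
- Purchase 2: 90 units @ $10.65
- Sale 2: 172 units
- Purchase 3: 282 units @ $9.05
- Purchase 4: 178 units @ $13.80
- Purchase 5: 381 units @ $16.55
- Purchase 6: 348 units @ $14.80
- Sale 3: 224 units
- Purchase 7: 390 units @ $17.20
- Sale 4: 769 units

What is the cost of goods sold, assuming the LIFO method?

COGS = $19,692.80

Sale 1 (227) [LIFO — newest first]: 181 @ $9.05 + 46 @ $7.95 = $2,003.75
Sale 2 (172) [LIFO — newest first]: 90 @ $10.65 + 82 @ $7.95 = $1,610.40
Sale 3 (224) [LIFO — newest first]: 224 @ $14.80 = $3,315.20
Sale 4 (769) [LIFO — newest first]: 390 @ $17.20 + 124 @ $14.80 + 255 @ $16.55 = $12,763.45
Total COGS = $2,003.75 + $1,610.40 + $3,315.20 + $12,763.45 = $19,692.80
Ending inventory: 100 @ $7.95 + 282 @ $9.05 + 178 @ $13.80 + 126 @ $16.55 = $7,888.80
Check: goods available $27,581.60 = COGS $19,692.80 + ending $7,888.80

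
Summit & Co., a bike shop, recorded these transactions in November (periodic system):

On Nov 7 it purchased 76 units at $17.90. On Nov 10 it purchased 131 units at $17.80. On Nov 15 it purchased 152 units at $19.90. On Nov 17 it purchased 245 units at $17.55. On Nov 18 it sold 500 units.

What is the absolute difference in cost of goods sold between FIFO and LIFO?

FIFO COGS: 76 @ $17.90 + 131 @ $17.80 + 152 @ $19.90 + 141 @ $17.55 = $9,191.55
LIFO COGS: 245 @ $17.55 + 152 @ $19.90 + 103 @ $17.80 = $9,157.95
Difference = |$9,191.55 − $9,157.95| = $33.60

$33.60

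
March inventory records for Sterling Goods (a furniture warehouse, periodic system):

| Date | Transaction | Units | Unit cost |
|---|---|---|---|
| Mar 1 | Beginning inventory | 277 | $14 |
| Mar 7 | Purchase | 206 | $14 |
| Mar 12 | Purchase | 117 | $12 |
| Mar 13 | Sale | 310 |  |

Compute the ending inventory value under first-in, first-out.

Mar 13, 310 sold [FIFO — oldest first]: 277 @ $14 + 33 @ $14 = $4,340
Ending inventory: 173 @ $14 + 117 @ $12 = $3,826
Check: goods available $8,166 = COGS $4,340 + ending $3,826

Ending inventory = $3,826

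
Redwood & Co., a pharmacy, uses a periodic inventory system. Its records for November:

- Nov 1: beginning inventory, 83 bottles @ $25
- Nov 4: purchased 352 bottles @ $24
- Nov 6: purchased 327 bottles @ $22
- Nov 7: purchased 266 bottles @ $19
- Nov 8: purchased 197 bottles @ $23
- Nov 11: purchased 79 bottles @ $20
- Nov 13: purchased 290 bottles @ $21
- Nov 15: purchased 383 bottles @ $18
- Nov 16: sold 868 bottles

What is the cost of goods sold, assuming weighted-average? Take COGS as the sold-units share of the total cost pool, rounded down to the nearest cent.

COGS = $18,381.22

Nov 16, sell 868: 868/1977 × $41,866.00 → $18,381.22
Ending inventory (cost pool remaining) = $23,484.78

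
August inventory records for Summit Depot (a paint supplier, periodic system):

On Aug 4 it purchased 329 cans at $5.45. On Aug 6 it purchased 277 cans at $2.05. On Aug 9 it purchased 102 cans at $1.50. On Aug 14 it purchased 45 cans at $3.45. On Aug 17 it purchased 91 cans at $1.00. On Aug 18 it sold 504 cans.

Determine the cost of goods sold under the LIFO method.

Aug 18, 504 sold [LIFO — newest first]: 91 @ $1.00 + 45 @ $3.45 + 102 @ $1.50 + 266 @ $2.05 = $944.55
Ending inventory: 329 @ $5.45 + 11 @ $2.05 = $1,815.60

COGS = $944.55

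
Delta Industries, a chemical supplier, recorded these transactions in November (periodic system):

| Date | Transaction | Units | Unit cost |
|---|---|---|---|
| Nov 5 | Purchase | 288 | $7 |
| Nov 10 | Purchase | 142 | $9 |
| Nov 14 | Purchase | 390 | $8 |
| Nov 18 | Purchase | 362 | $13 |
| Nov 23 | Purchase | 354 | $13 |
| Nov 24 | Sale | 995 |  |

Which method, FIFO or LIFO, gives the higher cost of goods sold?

FIFO COGS: 288 @ $7 + 142 @ $9 + 390 @ $8 + 175 @ $13 = $8,689
LIFO COGS: 354 @ $13 + 362 @ $13 + 279 @ $8 = $11,540

LIFO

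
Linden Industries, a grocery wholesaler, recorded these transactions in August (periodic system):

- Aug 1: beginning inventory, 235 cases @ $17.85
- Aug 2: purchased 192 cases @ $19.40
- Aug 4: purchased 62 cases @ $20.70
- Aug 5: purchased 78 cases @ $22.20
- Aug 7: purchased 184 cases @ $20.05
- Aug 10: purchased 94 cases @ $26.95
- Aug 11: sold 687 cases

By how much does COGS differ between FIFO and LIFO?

$996.20

FIFO COGS: 235 @ $17.85 + 192 @ $19.40 + 62 @ $20.70 + 78 @ $22.20 + 120 @ $20.05 = $13,340.55
LIFO COGS: 94 @ $26.95 + 184 @ $20.05 + 78 @ $22.20 + 62 @ $20.70 + 192 @ $19.40 + 77 @ $17.85 = $14,336.75
Difference = |$13,340.55 − $14,336.75| = $996.20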